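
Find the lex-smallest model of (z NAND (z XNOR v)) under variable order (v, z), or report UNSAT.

v=0, z=0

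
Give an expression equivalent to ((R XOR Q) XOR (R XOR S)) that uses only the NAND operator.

((((R NAND (R NAND Q)) NAND (Q NAND (R NAND Q))) NAND (((R NAND (R NAND Q)) NAND (Q NAND (R NAND Q))) NAND ((R NAND (R NAND S)) NAND (S NAND (R NAND S))))) NAND (((R NAND (R NAND S)) NAND (S NAND (R NAND S))) NAND (((R NAND (R NAND Q)) NAND (Q NAND (R NAND Q))) NAND ((R NAND (R NAND S)) NAND (S NAND (R NAND S))))))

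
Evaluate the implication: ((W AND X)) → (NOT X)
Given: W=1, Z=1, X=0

Antecedent ((W AND X)) = 0; consequent (NOT X) = 1.
0 → 1 = 1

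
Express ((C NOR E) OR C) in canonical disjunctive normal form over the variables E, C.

(NOT E AND NOT C) OR (NOT E AND C) OR (E AND C)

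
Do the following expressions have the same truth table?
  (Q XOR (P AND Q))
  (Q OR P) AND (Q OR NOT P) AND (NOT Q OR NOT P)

Yes, they are equivalent — the two output columns agree on all 4 assignments:
Q | P | Expression 1 | Expression 2
-----------------------------------
0 | 0 | 0 | 0
0 | 1 | 0 | 0
1 | 0 | 1 | 1
1 | 1 | 0 | 0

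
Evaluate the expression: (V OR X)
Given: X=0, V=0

Substituting: (0 OR 0)
= 0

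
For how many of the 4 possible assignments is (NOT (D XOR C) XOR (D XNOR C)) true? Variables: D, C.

No assignment satisfies the expression.
Count: 0 out of 4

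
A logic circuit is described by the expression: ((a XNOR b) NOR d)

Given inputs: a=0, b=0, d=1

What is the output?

Substituting: ((0 XNOR 0) NOR 1)
= 0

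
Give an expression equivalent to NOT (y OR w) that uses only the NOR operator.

(((y NOR w) NOR (y NOR w)) NOR ((y NOR w) NOR (y NOR w)))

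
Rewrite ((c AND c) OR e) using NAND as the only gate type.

((((c NAND c) NAND (c NAND c)) NAND ((c NAND c) NAND (c NAND c))) NAND (e NAND e))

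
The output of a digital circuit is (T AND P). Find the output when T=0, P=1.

Substituting: (0 AND 1)
= 0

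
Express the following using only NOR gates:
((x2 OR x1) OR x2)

((((x2 NOR x1) NOR (x2 NOR x1)) NOR x2) NOR (((x2 NOR x1) NOR (x2 NOR x1)) NOR x2))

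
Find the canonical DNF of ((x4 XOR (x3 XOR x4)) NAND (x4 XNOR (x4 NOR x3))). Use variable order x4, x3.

(NOT x4 AND NOT x3) OR (x4 AND NOT x3) OR (x4 AND x3)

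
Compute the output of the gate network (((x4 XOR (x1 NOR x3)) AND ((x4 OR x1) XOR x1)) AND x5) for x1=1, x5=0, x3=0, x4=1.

Substituting: (((1 XOR (1 NOR 0)) AND ((1 OR 1) XOR 1)) AND 0)
= 0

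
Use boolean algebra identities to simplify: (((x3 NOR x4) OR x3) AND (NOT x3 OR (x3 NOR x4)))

By distribution ((E OR v) AND (E OR NOT v) = E):
= (x3 NOR x4)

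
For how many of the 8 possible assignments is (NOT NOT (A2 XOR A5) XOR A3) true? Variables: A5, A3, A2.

Satisfying assignments: (0,0,1), (0,1,0), (1,0,0), (1,1,1)
Count: 4 out of 8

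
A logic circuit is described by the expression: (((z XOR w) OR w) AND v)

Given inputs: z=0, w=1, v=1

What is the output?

Substituting: (((0 XOR 1) OR 1) AND 1)
= 1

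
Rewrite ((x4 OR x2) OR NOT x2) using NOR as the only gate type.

((((x4 NOR x2) NOR (x4 NOR x2)) NOR (x2 NOR x2)) NOR (((x4 NOR x2) NOR (x4 NOR x2)) NOR (x2 NOR x2)))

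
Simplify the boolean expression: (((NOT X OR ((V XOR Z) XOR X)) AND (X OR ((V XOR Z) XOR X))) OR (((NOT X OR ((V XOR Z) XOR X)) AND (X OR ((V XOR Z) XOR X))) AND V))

By absorption (E OR (E AND v) = E) then distribution ((E OR v) AND (E OR NOT v) = E):
= ((V XOR Z) XOR X)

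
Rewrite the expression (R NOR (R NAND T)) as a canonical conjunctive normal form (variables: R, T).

(R OR T) AND (R OR NOT T) AND (NOT R OR T) AND (NOT R OR NOT T)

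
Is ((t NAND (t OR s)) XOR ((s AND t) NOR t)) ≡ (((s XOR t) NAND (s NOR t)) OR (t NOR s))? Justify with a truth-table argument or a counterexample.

No. Counterexample: with s=0, t=0, Expression 1 = 0 but Expression 2 = 1.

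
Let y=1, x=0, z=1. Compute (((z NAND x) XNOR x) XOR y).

Substituting: (((1 NAND 0) XNOR 0) XOR 1)
= 1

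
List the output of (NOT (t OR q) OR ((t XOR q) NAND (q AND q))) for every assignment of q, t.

q | t | Output
--------------
0 | 0 | 1
0 | 1 | 1
1 | 0 | 0
1 | 1 | 1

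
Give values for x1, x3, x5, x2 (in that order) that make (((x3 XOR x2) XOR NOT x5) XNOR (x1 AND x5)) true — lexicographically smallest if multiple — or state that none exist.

x1=0, x3=0, x5=0, x2=1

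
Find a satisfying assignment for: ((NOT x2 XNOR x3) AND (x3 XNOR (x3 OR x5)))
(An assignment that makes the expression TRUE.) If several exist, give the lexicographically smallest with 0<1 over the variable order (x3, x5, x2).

x3=0, x5=0, x2=1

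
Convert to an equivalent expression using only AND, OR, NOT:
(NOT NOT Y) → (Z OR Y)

NOT Y OR (Z OR Y)
(Implication elimination: A → B = NOT A OR B)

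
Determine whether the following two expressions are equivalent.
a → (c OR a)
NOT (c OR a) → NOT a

Yes, Contrapositive is always equivalent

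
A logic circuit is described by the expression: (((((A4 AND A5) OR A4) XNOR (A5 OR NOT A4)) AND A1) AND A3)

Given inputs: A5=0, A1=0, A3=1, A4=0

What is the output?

Substituting: (((((0 AND 0) OR 0) XNOR (0 OR NOT 0)) AND 0) AND 1)
= 0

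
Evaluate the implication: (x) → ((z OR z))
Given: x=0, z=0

Antecedent (x) = 0; consequent ((z OR z)) = 0.
0 → 0 = 1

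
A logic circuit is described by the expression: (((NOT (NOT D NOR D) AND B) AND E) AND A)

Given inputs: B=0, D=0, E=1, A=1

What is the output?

Substituting: (((NOT (NOT 0 NOR 0) AND 0) AND 1) AND 1)
= 0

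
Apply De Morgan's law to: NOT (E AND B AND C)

NOT E OR NOT B OR NOT C
De Morgan's: NOT(AND of terms) = OR of negations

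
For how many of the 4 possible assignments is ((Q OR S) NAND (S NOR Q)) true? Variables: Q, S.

Satisfying assignments: (0,0), (0,1), (1,0), (1,1)
Count: 4 out of 4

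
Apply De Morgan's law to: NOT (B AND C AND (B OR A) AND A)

NOT B OR NOT C OR NOT (B OR A) OR NOT A
De Morgan's: NOT(AND of terms) = OR of negations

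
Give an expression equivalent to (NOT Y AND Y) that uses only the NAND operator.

(((Y NAND Y) NAND Y) NAND ((Y NAND Y) NAND Y))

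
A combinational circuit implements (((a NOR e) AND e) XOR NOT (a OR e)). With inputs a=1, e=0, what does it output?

Substituting: (((1 NOR 0) AND 0) XOR NOT (1 OR 0))
= 0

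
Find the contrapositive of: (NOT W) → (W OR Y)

Contrapositive: NOT (W OR Y) → W
Note: A statement and its contrapositive are logically equivalent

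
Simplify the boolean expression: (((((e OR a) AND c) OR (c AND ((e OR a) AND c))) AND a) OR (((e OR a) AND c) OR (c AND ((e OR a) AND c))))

By absorption (E OR (E AND v) = E) then absorption (E OR (E AND v) = E):
= ((e OR a) AND c)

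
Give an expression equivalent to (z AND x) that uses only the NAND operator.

((z NAND x) NAND (z NAND x))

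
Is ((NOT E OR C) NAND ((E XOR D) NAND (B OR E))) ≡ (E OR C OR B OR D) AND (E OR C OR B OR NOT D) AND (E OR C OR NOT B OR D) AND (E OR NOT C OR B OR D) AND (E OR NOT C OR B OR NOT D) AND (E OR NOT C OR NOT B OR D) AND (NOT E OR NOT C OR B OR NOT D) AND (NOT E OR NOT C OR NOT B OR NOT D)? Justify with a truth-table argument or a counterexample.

Yes, they are equivalent — the two output columns agree on all 16 assignments:
E | C | B | D | Expression 1 | Expression 2
-------------------------------------------
0 | 0 | 0 | 0 | 0 | 0
0 | 0 | 0 | 1 | 0 | 0
0 | 0 | 1 | 0 | 0 | 0
0 | 0 | 1 | 1 | 1 | 1
0 | 1 | 0 | 0 | 0 | 0
0 | 1 | 0 | 1 | 0 | 0
0 | 1 | 1 | 0 | 0 | 0
0 | 1 | 1 | 1 | 1 | 1
1 | 0 | 0 | 0 | 1 | 1
1 | 0 | 0 | 1 | 1 | 1
1 | 0 | 1 | 0 | 1 | 1
1 | 0 | 1 | 1 | 1 | 1
1 | 1 | 0 | 0 | 1 | 1
1 | 1 | 0 | 1 | 0 | 0
1 | 1 | 1 | 0 | 1 | 1
1 | 1 | 1 | 1 | 0 | 0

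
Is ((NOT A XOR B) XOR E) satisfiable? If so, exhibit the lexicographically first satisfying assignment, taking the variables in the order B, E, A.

B=0, E=0, A=0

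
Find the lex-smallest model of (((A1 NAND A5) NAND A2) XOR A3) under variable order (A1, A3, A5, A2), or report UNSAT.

A1=0, A3=0, A5=0, A2=0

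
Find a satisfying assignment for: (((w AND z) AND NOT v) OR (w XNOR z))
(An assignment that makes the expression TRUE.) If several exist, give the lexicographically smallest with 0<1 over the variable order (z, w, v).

z=0, w=0, v=0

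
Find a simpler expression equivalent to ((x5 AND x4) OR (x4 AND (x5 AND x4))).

By absorption (E OR (E AND v) = E):
= (x5 AND x4)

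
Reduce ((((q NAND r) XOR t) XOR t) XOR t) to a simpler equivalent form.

By XOR self-cancellation ((E XOR v) XOR v = E):
= ((q NAND r) XOR t)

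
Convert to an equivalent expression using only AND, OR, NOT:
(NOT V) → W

V OR W
(Implication elimination: A → B = NOT A OR B)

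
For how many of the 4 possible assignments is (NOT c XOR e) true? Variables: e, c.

Satisfying assignments: (0,0), (1,1)
Count: 2 out of 4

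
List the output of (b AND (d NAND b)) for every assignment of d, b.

d | b | Output
--------------
0 | 0 | 0
0 | 1 | 1
1 | 0 | 0
1 | 1 | 0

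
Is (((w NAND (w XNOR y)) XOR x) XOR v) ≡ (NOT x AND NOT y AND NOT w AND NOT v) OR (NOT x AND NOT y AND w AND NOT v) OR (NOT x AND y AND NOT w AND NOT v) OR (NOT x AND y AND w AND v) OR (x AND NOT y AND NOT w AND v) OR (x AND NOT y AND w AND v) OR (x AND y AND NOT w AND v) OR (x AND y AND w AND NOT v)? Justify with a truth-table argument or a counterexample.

Yes, they are equivalent — the two output columns agree on all 16 assignments:
x | y | w | v | Expression 1 | Expression 2
-------------------------------------------
0 | 0 | 0 | 0 | 1 | 1
0 | 0 | 0 | 1 | 0 | 0
0 | 0 | 1 | 0 | 1 | 1
0 | 0 | 1 | 1 | 0 | 0
0 | 1 | 0 | 0 | 1 | 1
0 | 1 | 0 | 1 | 0 | 0
0 | 1 | 1 | 0 | 0 | 0
0 | 1 | 1 | 1 | 1 | 1
1 | 0 | 0 | 0 | 0 | 0
1 | 0 | 0 | 1 | 1 | 1
1 | 0 | 1 | 0 | 0 | 0
1 | 0 | 1 | 1 | 1 | 1
1 | 1 | 0 | 0 | 0 | 0
1 | 1 | 0 | 1 | 1 | 1
1 | 1 | 1 | 0 | 1 | 1
1 | 1 | 1 | 1 | 0 | 0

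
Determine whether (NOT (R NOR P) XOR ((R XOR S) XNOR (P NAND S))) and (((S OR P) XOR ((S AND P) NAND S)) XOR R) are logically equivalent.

No. Counterexample: with R=0, S=0, P=0, Expression 1 = 0 but Expression 2 = 1.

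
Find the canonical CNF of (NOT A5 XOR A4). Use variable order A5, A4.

(A5 OR NOT A4) AND (NOT A5 OR A4)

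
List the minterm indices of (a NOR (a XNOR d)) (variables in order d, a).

Σm(2) = (d AND NOT a)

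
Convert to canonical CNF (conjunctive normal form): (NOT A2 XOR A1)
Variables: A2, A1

(A2 OR NOT A1) AND (NOT A2 OR A1)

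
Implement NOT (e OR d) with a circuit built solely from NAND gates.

(((e NAND e) NAND (d NAND d)) NAND ((e NAND e) NAND (d NAND d)))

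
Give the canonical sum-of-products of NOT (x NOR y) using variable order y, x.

Σm(1, 2, 3) = (NOT y AND x) OR (y AND NOT x) OR (y AND x)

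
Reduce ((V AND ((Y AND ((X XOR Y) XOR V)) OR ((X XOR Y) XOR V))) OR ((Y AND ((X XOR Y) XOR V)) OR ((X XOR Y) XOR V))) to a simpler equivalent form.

By absorption (E OR (E AND v) = E) then absorption (E OR (E AND v) = E):
= ((X XOR Y) XOR V)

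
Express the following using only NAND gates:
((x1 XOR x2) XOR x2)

((((x1 NAND (x1 NAND x2)) NAND (x2 NAND (x1 NAND x2))) NAND (((x1 NAND (x1 NAND x2)) NAND (x2 NAND (x1 NAND x2))) NAND x2)) NAND (x2 NAND (((x1 NAND (x1 NAND x2)) NAND (x2 NAND (x1 NAND x2))) NAND x2)))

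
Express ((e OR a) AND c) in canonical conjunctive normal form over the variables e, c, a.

(e OR c OR a) AND (e OR c OR NOT a) AND (e OR NOT c OR a) AND (NOT e OR c OR a) AND (NOT e OR c OR NOT a)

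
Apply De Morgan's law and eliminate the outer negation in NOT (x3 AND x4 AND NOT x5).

NOT x3 OR NOT x4 OR x5
De Morgan's: NOT(AND of terms) = OR of negations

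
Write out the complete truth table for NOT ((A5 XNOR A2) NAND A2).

A2 | A5 | Output
----------------
0 | 0 | 0
0 | 1 | 0
1 | 0 | 0
1 | 1 | 1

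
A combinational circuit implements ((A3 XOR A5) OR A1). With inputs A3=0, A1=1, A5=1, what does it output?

Substituting: ((0 XOR 1) OR 1)
= 1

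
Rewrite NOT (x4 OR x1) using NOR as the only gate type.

(((x4 NOR x1) NOR (x4 NOR x1)) NOR ((x4 NOR x1) NOR (x4 NOR x1)))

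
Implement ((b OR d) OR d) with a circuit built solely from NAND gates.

((((b NAND b) NAND (d NAND d)) NAND ((b NAND b) NAND (d NAND d))) NAND (d NAND d))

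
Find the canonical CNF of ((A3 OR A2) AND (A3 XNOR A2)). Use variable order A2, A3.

(A2 OR A3) AND (A2 OR NOT A3) AND (NOT A2 OR A3)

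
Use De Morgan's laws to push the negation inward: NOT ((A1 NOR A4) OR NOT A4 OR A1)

NOT (A1 NOR A4) AND A4 AND NOT A1
De Morgan's: NOT(OR of terms) = AND of negations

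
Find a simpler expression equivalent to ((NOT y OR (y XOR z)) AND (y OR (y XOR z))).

By distribution ((E OR v) AND (E OR NOT v) = E):
= (y XOR z)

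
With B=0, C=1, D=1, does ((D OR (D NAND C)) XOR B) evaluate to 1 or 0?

Substituting: ((1 OR (1 NAND 1)) XOR 0)
= 1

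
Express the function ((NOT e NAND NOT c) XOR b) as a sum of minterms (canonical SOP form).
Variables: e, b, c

Σm(1, 2, 4, 5) = (NOT e AND NOT b AND c) OR (NOT e AND b AND NOT c) OR (e AND NOT b AND NOT c) OR (e AND NOT b AND c)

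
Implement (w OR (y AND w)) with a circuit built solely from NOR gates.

((w NOR ((y NOR y) NOR (w NOR w))) NOR (w NOR ((y NOR y) NOR (w NOR w))))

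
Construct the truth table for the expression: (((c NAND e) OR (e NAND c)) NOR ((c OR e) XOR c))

c | e | Output
--------------
0 | 0 | 0
0 | 1 | 0
1 | 0 | 0
1 | 1 | 1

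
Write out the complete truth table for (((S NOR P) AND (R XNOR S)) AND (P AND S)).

P | S | R | Output
------------------
0 | 0 | 0 | 0
0 | 0 | 1 | 0
0 | 1 | 0 | 0
0 | 1 | 1 | 0
1 | 0 | 0 | 0
1 | 0 | 1 | 0
1 | 1 | 0 | 0
1 | 1 | 1 | 0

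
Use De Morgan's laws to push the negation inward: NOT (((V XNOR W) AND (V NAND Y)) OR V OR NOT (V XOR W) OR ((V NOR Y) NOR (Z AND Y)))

NOT ((V XNOR W) AND (V NAND Y)) AND NOT V AND (V XOR W) AND NOT ((V NOR Y) NOR (Z AND Y))
De Morgan's: NOT(OR of terms) = AND of negations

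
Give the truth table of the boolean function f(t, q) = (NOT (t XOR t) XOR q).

t | q | Output
--------------
0 | 0 | 1
0 | 1 | 0
1 | 0 | 1
1 | 1 | 0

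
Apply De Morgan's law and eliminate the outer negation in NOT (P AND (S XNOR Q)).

NOT P OR NOT (S XNOR Q)
De Morgan's: NOT(AND of terms) = OR of negations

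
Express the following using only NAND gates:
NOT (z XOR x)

(((z NAND (z NAND x)) NAND (x NAND (z NAND x))) NAND ((z NAND (z NAND x)) NAND (x NAND (z NAND x))))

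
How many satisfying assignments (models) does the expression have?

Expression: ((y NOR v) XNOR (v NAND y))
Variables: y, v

Satisfying assignments: (0,0), (1,1)
Count: 2 out of 4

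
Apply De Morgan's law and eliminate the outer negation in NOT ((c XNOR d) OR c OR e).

NOT (c XNOR d) AND NOT c AND NOT e
De Morgan's: NOT(OR of terms) = AND of negations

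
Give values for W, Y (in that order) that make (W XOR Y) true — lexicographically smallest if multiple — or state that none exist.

W=0, Y=1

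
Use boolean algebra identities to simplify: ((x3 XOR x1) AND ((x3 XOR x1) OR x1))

By absorption (E AND (E OR v) = E):
= (x3 XOR x1)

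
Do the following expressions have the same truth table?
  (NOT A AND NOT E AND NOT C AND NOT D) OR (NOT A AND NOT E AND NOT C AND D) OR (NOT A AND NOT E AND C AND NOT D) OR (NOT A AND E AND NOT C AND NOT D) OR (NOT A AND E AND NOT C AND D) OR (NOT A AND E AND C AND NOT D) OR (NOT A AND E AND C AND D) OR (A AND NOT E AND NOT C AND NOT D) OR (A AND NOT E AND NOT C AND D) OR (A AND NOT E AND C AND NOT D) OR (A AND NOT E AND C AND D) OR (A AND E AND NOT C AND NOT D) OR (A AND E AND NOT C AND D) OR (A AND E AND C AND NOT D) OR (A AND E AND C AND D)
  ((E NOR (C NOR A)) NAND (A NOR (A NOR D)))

Yes, they are equivalent — the two output columns agree on all 16 assignments:
A | E | C | D | Expression 1 | Expression 2
-------------------------------------------
0 | 0 | 0 | 0 | 1 | 1
0 | 0 | 0 | 1 | 1 | 1
0 | 0 | 1 | 0 | 1 | 1
0 | 0 | 1 | 1 | 0 | 0
0 | 1 | 0 | 0 | 1 | 1
0 | 1 | 0 | 1 | 1 | 1
0 | 1 | 1 | 0 | 1 | 1
0 | 1 | 1 | 1 | 1 | 1
1 | 0 | 0 | 0 | 1 | 1
1 | 0 | 0 | 1 | 1 | 1
1 | 0 | 1 | 0 | 1 | 1
1 | 0 | 1 | 1 | 1 | 1
1 | 1 | 0 | 0 | 1 | 1
1 | 1 | 0 | 1 | 1 | 1
1 | 1 | 1 | 0 | 1 | 1
1 | 1 | 1 | 1 | 1 | 1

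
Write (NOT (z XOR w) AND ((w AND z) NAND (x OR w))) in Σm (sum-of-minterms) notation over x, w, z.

Σm(0, 4) = (NOT x AND NOT w AND NOT z) OR (x AND NOT w AND NOT z)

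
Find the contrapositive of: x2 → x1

Contrapositive: NOT x1 → NOT x2
Note: A statement and its contrapositive are logically equivalent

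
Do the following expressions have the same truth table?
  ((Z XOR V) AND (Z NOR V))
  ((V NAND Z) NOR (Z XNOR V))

Yes, they are equivalent — the two output columns agree on all 4 assignments:
V | Z | Expression 1 | Expression 2
-----------------------------------
0 | 0 | 0 | 0
0 | 1 | 0 | 0
1 | 0 | 0 | 0
1 | 1 | 0 | 0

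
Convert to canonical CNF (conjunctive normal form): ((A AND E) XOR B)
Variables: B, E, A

(B OR E OR A) AND (B OR E OR NOT A) AND (B OR NOT E OR A) AND (NOT B OR NOT E OR NOT A)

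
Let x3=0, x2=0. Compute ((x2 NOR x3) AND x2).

Substituting: ((0 NOR 0) AND 0)
= 0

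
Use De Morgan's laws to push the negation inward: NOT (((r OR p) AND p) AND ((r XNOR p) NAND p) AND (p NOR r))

NOT ((r OR p) AND p) OR NOT ((r XNOR p) NAND p) OR NOT (p NOR r)
De Morgan's: NOT(AND of terms) = OR of negations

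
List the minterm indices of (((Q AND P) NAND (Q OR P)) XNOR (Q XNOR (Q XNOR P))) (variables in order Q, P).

Σm(1) = (NOT Q AND P)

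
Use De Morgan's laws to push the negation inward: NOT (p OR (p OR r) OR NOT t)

NOT p AND NOT (p OR r) AND t
De Morgan's: NOT(OR of terms) = AND of negations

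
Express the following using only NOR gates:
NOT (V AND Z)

(((V NOR V) NOR (Z NOR Z)) NOR ((V NOR V) NOR (Z NOR Z)))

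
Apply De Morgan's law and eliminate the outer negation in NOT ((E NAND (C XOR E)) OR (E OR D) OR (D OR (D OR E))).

NOT (E NAND (C XOR E)) AND NOT (E OR D) AND NOT (D OR (D OR E))
De Morgan's: NOT(OR of terms) = AND of negations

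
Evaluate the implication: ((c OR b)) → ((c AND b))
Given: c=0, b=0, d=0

Antecedent ((c OR b)) = 0; consequent ((c AND b)) = 0.
0 → 0 = 1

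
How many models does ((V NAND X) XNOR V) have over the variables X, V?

Satisfying assignments: (0,1)
Count: 1 out of 4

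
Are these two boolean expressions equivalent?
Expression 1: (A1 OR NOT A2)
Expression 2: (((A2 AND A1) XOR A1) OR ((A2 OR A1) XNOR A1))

Yes, they are equivalent — the two output columns agree on all 4 assignments:
A1 | A2 | Expression 1 | Expression 2
-------------------------------------
0 | 0 | 1 | 1
0 | 1 | 0 | 0
1 | 0 | 1 | 1
1 | 1 | 1 | 1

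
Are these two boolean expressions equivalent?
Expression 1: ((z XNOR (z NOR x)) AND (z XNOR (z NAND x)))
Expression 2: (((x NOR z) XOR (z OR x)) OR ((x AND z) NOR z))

No. Counterexample: with x=0, z=0, Expression 1 = 0 but Expression 2 = 1.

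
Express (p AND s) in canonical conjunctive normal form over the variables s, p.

(s OR p) AND (s OR NOT p) AND (NOT s OR p)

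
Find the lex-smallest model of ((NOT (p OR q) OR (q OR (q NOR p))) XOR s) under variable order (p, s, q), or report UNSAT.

p=0, s=0, q=0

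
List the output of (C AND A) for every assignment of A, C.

A | C | Output
--------------
0 | 0 | 0
0 | 1 | 0
1 | 0 | 0
1 | 1 | 1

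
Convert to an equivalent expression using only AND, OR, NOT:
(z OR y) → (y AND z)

NOT (z OR y) OR (y AND z)
(Implication elimination: A → B = NOT A OR B)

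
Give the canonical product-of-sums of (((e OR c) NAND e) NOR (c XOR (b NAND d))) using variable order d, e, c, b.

ΠM(0, 1, 2, 3, 4, 5, 8, 9, 10, 11, 12, 15) = (d OR e OR c OR b) AND (d OR e OR c OR NOT b) AND (d OR e OR NOT c OR b) AND (d OR e OR NOT c OR NOT b) AND (d OR NOT e OR c OR b) AND (d OR NOT e OR c OR NOT b) AND (NOT d OR e OR c OR b) AND (NOT d OR e OR c OR NOT b) AND (NOT d OR e OR NOT c OR b) AND (NOT d OR e OR NOT c OR NOT b) AND (NOT d OR NOT e OR c OR b) AND (NOT d OR NOT e OR NOT c OR NOT b)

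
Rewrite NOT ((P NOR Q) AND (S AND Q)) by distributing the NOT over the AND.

NOT (P NOR Q) OR NOT (S AND Q)
De Morgan's: NOT(AND of terms) = OR of negations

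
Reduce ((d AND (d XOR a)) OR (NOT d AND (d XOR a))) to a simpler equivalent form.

By distribution ((E AND v) OR (E AND NOT v) = E):
= (d XOR a)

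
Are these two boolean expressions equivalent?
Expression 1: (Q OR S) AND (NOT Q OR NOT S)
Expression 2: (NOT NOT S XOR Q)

Yes, they are equivalent — the two output columns agree on all 4 assignments:
Q | S | Expression 1 | Expression 2
-----------------------------------
0 | 0 | 0 | 0
0 | 1 | 1 | 1
1 | 0 | 1 | 1
1 | 1 | 0 | 0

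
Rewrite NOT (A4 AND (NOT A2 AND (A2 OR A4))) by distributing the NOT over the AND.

NOT A4 OR NOT (NOT A2 AND (A2 OR A4))
De Morgan's: NOT(AND of terms) = OR of negations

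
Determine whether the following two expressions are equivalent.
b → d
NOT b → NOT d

No, Inverse is not equivalent to original (counterexample: c=0, b=0, d=1)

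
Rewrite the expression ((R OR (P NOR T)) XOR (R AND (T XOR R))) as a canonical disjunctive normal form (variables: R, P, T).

(NOT R AND NOT P AND NOT T) OR (R AND NOT P AND T) OR (R AND P AND T)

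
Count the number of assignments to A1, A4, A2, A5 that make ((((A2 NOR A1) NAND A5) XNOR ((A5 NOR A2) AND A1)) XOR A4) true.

Satisfying assignments: (0,0,0,1), (0,1,0,0), (0,1,1,0), (0,1,1,1), (1,0,0,0), (1,1,0,1), (1,1,1,0), (1,1,1,1)
Count: 8 out of 16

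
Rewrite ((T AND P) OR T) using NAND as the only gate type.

((((T NAND P) NAND (T NAND P)) NAND ((T NAND P) NAND (T NAND P))) NAND (T NAND T))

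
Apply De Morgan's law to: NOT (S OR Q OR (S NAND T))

NOT S AND NOT Q AND NOT (S NAND T)
De Morgan's: NOT(OR of terms) = AND of negations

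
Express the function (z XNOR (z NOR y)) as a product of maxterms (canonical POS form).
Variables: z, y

ΠM(0, 2, 3) = (z OR y) AND (NOT z OR y) AND (NOT z OR NOT y)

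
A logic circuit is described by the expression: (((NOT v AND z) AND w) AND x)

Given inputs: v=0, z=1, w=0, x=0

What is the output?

Substituting: (((NOT 0 AND 1) AND 0) AND 0)
= 0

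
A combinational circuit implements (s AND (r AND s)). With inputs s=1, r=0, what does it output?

Substituting: (1 AND (0 AND 1))
= 0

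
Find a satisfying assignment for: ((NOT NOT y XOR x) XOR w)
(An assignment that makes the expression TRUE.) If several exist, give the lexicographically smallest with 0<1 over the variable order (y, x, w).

y=0, x=0, w=1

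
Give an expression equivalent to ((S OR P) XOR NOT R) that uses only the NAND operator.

((((S NAND S) NAND (P NAND P)) NAND (((S NAND S) NAND (P NAND P)) NAND (R NAND R))) NAND ((R NAND R) NAND (((S NAND S) NAND (P NAND P)) NAND (R NAND R))))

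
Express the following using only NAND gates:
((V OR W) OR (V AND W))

((((V NAND V) NAND (W NAND W)) NAND ((V NAND V) NAND (W NAND W))) NAND (((V NAND W) NAND (V NAND W)) NAND ((V NAND W) NAND (V NAND W))))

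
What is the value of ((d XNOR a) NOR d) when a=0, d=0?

Substituting: ((0 XNOR 0) NOR 0)
= 0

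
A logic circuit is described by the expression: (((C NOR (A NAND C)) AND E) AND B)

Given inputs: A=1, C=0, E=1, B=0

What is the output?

Substituting: (((0 NOR (1 NAND 0)) AND 1) AND 0)
= 0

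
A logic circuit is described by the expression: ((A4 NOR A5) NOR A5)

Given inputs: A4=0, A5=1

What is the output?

Substituting: ((0 NOR 1) NOR 1)
= 0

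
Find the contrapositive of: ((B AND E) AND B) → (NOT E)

Contrapositive: E → NOT ((B AND E) AND B)
Note: A statement and its contrapositive are logically equivalent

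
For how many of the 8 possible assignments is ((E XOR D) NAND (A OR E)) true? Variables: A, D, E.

Satisfying assignments: (0,0,0), (0,1,0), (0,1,1), (1,0,0), (1,1,1)
Count: 5 out of 8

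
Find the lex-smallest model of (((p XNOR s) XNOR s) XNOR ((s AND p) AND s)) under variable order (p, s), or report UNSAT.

p=0, s=0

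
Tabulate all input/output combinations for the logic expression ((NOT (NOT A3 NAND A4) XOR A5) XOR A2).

A3 | A5 | A2 | A4 | Output
--------------------------
0 | 0 | 0 | 0 | 0
0 | 0 | 0 | 1 | 1
0 | 0 | 1 | 0 | 1
0 | 0 | 1 | 1 | 0
0 | 1 | 0 | 0 | 1
0 | 1 | 0 | 1 | 0
0 | 1 | 1 | 0 | 0
0 | 1 | 1 | 1 | 1
1 | 0 | 0 | 0 | 0
1 | 0 | 0 | 1 | 0
1 | 0 | 1 | 0 | 1
1 | 0 | 1 | 1 | 1
1 | 1 | 0 | 0 | 1
1 | 1 | 0 | 1 | 1
1 | 1 | 1 | 0 | 0
1 | 1 | 1 | 1 | 0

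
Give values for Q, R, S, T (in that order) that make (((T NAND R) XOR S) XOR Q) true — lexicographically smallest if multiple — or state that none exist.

Q=0, R=0, S=0, T=0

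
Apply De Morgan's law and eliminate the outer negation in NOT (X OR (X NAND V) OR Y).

NOT X AND NOT (X NAND V) AND NOT Y
De Morgan's: NOT(OR of terms) = AND of negations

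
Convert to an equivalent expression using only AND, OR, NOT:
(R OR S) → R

NOT (R OR S) OR R
(Implication elimination: A → B = NOT A OR B)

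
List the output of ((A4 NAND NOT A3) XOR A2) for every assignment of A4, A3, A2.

A4 | A3 | A2 | Output
---------------------
0 | 0 | 0 | 1
0 | 0 | 1 | 0
0 | 1 | 0 | 1
0 | 1 | 1 | 0
1 | 0 | 0 | 0
1 | 0 | 1 | 1
1 | 1 | 0 | 1
1 | 1 | 1 | 0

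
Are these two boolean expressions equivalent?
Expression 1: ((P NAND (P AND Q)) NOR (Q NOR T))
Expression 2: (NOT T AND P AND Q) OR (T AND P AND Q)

Yes, they are equivalent — the two output columns agree on all 8 assignments:
T | P | Q | Expression 1 | Expression 2
---------------------------------------
0 | 0 | 0 | 0 | 0
0 | 0 | 1 | 0 | 0
0 | 1 | 0 | 0 | 0
0 | 1 | 1 | 1 | 1
1 | 0 | 0 | 0 | 0
1 | 0 | 1 | 0 | 0
1 | 1 | 0 | 0 | 0
1 | 1 | 1 | 1 | 1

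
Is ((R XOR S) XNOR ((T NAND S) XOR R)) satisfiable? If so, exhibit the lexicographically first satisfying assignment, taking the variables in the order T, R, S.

T=0, R=0, S=1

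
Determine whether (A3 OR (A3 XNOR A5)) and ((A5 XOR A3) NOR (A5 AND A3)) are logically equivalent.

No. Counterexample: with A3=1, A5=0, Expression 1 = 1 but Expression 2 = 0.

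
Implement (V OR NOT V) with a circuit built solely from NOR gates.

((V NOR (V NOR V)) NOR (V NOR (V NOR V)))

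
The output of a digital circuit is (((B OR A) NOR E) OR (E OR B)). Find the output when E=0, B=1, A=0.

Substituting: (((1 OR 0) NOR 0) OR (0 OR 1))
= 1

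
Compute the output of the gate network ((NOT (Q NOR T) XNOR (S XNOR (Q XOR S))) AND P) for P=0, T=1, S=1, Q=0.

Substituting: ((NOT (0 NOR 1) XNOR (1 XNOR (0 XOR 1))) AND 0)
= 0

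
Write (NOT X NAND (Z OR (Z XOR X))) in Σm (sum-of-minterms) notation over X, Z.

Σm(0, 2, 3) = (NOT X AND NOT Z) OR (X AND NOT Z) OR (X AND Z)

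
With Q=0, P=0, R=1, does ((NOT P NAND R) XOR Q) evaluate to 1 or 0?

Substituting: ((NOT 0 NAND 1) XOR 0)
= 0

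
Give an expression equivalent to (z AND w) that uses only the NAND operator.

((z NAND w) NAND (z NAND w))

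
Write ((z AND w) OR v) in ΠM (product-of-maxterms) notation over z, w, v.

ΠM(0, 2, 4) = (z OR w OR v) AND (z OR NOT w OR v) AND (NOT z OR w OR v)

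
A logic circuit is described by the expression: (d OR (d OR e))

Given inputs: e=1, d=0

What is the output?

Substituting: (0 OR (0 OR 1))
= 1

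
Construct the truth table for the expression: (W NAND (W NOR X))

X | W | Output
--------------
0 | 0 | 1
0 | 1 | 1
1 | 0 | 1
1 | 1 | 1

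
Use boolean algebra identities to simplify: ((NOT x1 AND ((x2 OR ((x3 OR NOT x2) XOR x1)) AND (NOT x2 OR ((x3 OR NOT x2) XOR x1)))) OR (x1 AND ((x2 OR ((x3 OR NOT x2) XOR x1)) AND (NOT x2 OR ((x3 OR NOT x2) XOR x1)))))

By distribution ((E AND v) OR (E AND NOT v) = E) then distribution ((E OR v) AND (E OR NOT v) = E):
= ((x3 OR NOT x2) XOR x1)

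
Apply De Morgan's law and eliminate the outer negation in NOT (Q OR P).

NOT Q AND NOT P
De Morgan's: NOT(OR of terms) = AND of negations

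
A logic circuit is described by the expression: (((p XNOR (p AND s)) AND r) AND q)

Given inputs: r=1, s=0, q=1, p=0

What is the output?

Substituting: (((0 XNOR (0 AND 0)) AND 1) AND 1)
= 1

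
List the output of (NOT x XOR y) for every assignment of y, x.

y | x | Output
--------------
0 | 0 | 1
0 | 1 | 0
1 | 0 | 0
1 | 1 | 1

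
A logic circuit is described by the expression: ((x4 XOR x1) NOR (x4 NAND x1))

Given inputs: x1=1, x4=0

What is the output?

Substituting: ((0 XOR 1) NOR (0 NAND 1))
= 0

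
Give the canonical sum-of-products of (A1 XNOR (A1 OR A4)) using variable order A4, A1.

Σm(0, 1, 3) = (NOT A4 AND NOT A1) OR (NOT A4 AND A1) OR (A4 AND A1)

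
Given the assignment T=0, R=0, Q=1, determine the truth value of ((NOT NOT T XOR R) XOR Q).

Substituting: ((NOT NOT 0 XOR 0) XOR 1)
= 1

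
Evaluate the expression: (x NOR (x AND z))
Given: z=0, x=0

Substituting: (0 NOR (0 AND 0))
= 1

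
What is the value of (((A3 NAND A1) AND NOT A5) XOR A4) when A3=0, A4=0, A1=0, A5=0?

Substituting: (((0 NAND 0) AND NOT 0) XOR 0)
= 1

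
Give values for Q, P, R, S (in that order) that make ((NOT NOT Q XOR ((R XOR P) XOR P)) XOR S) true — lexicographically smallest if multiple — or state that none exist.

Q=0, P=0, R=0, S=1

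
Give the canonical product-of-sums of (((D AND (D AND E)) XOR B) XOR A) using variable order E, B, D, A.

ΠM(0, 2, 5, 7, 8, 11, 13, 14) = (E OR B OR D OR A) AND (E OR B OR NOT D OR A) AND (E OR NOT B OR D OR NOT A) AND (E OR NOT B OR NOT D OR NOT A) AND (NOT E OR B OR D OR A) AND (NOT E OR B OR NOT D OR NOT A) AND (NOT E OR NOT B OR D OR NOT A) AND (NOT E OR NOT B OR NOT D OR A)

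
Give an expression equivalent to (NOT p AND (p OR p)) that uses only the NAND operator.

(((p NAND p) NAND ((p NAND p) NAND (p NAND p))) NAND ((p NAND p) NAND ((p NAND p) NAND (p NAND p))))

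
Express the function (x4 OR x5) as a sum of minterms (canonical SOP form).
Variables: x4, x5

Σm(1, 2, 3) = (NOT x4 AND x5) OR (x4 AND NOT x5) OR (x4 AND x5)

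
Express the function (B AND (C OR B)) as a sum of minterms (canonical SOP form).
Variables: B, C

Σm(2, 3) = (B AND NOT C) OR (B AND C)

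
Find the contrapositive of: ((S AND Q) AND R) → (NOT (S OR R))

Contrapositive: (S OR R) → NOT ((S AND Q) AND R)
Note: A statement and its contrapositive are logically equivalent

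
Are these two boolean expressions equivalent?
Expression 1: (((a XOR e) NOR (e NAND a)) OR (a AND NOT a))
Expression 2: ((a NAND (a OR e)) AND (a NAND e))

No. Counterexample: with e=0, a=0, Expression 1 = 0 but Expression 2 = 1.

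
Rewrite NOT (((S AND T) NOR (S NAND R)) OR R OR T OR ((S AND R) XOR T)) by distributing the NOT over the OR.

NOT ((S AND T) NOR (S NAND R)) AND NOT R AND NOT T AND NOT ((S AND R) XOR T)
De Morgan's: NOT(OR of terms) = AND of negations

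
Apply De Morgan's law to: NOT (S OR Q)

NOT S AND NOT Q
De Morgan's: NOT(OR of terms) = AND of negations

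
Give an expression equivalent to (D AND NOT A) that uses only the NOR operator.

((D NOR D) NOR ((A NOR A) NOR (A NOR A)))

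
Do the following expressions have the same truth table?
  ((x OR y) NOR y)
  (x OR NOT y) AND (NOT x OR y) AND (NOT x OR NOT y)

Yes, they are equivalent — the two output columns agree on all 4 assignments:
x | y | Expression 1 | Expression 2
-----------------------------------
0 | 0 | 1 | 1
0 | 1 | 0 | 0
1 | 0 | 0 | 0
1 | 1 | 0 | 0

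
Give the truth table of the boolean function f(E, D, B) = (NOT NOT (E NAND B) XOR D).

E | D | B | Output
------------------
0 | 0 | 0 | 1
0 | 0 | 1 | 1
0 | 1 | 0 | 0
0 | 1 | 1 | 0
1 | 0 | 0 | 1
1 | 0 | 1 | 0
1 | 1 | 0 | 0
1 | 1 | 1 | 1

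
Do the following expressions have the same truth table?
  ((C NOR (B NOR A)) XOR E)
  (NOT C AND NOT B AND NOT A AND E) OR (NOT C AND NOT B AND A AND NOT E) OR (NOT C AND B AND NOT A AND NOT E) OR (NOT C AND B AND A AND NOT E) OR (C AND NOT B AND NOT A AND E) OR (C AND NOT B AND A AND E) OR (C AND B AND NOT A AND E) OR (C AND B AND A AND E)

Yes, they are equivalent — the two output columns agree on all 16 assignments:
C | B | A | E | Expression 1 | Expression 2
-------------------------------------------
0 | 0 | 0 | 0 | 0 | 0
0 | 0 | 0 | 1 | 1 | 1
0 | 0 | 1 | 0 | 1 | 1
0 | 0 | 1 | 1 | 0 | 0
0 | 1 | 0 | 0 | 1 | 1
0 | 1 | 0 | 1 | 0 | 0
0 | 1 | 1 | 0 | 1 | 1
0 | 1 | 1 | 1 | 0 | 0
1 | 0 | 0 | 0 | 0 | 0
1 | 0 | 0 | 1 | 1 | 1
1 | 0 | 1 | 0 | 0 | 0
1 | 0 | 1 | 1 | 1 | 1
1 | 1 | 0 | 0 | 0 | 0
1 | 1 | 0 | 1 | 1 | 1
1 | 1 | 1 | 0 | 0 | 0
1 | 1 | 1 | 1 | 1 | 1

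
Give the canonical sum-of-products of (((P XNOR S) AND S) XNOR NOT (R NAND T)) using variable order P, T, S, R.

Σm(0, 1, 2, 3, 4, 6, 8, 9, 12, 15) = (NOT P AND NOT T AND NOT S AND NOT R) OR (NOT P AND NOT T AND NOT S AND R) OR (NOT P AND NOT T AND S AND NOT R) OR (NOT P AND NOT T AND S AND R) OR (NOT P AND T AND NOT S AND NOT R) OR (NOT P AND T AND S AND NOT R) OR (P AND NOT T AND NOT S AND NOT R) OR (P AND NOT T AND NOT S AND R) OR (P AND T AND NOT S AND NOT R) OR (P AND T AND S AND R)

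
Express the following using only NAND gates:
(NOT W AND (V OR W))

(((W NAND W) NAND ((V NAND V) NAND (W NAND W))) NAND ((W NAND W) NAND ((V NAND V) NAND (W NAND W))))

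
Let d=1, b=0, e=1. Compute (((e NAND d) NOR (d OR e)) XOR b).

Substituting: (((1 NAND 1) NOR (1 OR 1)) XOR 0)
= 0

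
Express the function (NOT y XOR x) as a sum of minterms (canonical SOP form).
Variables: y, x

Σm(0, 3) = (NOT y AND NOT x) OR (y AND x)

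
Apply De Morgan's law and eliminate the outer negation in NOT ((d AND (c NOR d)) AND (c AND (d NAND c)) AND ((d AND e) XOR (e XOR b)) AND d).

NOT (d AND (c NOR d)) OR NOT (c AND (d NAND c)) OR NOT ((d AND e) XOR (e XOR b)) OR NOT d
De Morgan's: NOT(AND of terms) = OR of negations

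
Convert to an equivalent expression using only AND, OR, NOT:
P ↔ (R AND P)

(P AND (R AND P)) OR (NOT P AND NOT (R AND P))
(Biconditional = both true or both false)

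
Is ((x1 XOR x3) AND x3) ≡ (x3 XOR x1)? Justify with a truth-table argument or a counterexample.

No. Counterexample: with x3=0, x1=1, Expression 1 = 0 but Expression 2 = 1.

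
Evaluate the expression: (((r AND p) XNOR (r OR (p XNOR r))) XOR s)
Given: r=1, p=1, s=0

Substituting: (((1 AND 1) XNOR (1 OR (1 XNOR 1))) XOR 0)
= 1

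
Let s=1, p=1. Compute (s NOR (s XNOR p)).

Substituting: (1 NOR (1 XNOR 1))
= 0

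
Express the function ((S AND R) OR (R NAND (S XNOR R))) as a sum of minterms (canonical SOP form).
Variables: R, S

Σm(0, 1, 2, 3) = (NOT R AND NOT S) OR (NOT R AND S) OR (R AND NOT S) OR (R AND S)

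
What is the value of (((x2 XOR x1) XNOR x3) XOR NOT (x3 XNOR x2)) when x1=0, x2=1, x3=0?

Substituting: (((1 XOR 0) XNOR 0) XOR NOT (0 XNOR 1))
= 1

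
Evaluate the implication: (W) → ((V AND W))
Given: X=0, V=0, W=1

Antecedent (W) = 1; consequent ((V AND W)) = 0.
1 → 0 = 0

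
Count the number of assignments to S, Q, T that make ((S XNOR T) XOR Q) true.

Satisfying assignments: (0,0,0), (0,1,1), (1,0,1), (1,1,0)
Count: 4 out of 8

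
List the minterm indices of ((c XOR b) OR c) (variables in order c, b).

Σm(1, 2, 3) = (NOT c AND b) OR (c AND NOT b) OR (c AND b)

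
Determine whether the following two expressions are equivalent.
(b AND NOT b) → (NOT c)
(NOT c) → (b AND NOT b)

No, Converse is not equivalent to original (counterexample: b=0, c=0)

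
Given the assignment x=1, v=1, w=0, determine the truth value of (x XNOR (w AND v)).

Substituting: (1 XNOR (0 AND 1))
= 0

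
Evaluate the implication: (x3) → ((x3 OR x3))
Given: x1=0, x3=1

Antecedent (x3) = 1; consequent ((x3 OR x3)) = 1.
1 → 1 = 1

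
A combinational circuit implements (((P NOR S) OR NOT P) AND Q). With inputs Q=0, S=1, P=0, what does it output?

Substituting: (((0 NOR 1) OR NOT 0) AND 0)
= 0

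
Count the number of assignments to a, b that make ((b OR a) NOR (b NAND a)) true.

No assignment satisfies the expression.
Count: 0 out of 4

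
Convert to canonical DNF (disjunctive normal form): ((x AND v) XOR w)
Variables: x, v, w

(NOT x AND NOT v AND w) OR (NOT x AND v AND w) OR (x AND NOT v AND w) OR (x AND v AND NOT w)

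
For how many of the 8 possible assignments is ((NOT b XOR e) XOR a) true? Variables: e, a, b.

Satisfying assignments: (0,0,0), (0,1,1), (1,0,1), (1,1,0)
Count: 4 out of 8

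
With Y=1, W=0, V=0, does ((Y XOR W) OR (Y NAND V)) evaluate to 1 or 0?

Substituting: ((1 XOR 0) OR (1 NAND 0))
= 1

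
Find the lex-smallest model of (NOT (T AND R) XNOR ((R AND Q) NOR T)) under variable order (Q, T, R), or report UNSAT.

Q=0, T=0, R=0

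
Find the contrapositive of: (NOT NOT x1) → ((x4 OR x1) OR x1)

Contrapositive: NOT ((x4 OR x1) OR x1) → NOT x1
Note: A statement and its contrapositive are logically equivalent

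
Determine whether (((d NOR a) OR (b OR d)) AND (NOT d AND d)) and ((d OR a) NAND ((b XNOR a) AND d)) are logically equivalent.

No. Counterexample: with a=0, d=0, b=0, Expression 1 = 0 but Expression 2 = 1.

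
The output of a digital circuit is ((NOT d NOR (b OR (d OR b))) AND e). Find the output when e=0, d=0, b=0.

Substituting: ((NOT 0 NOR (0 OR (0 OR 0))) AND 0)
= 0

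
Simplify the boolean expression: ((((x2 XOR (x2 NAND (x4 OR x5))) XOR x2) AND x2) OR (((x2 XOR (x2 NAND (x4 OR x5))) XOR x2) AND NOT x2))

By distribution ((E AND v) OR (E AND NOT v) = E) then XOR self-cancellation ((E XOR v) XOR v = E):
= (x2 NAND (x4 OR x5))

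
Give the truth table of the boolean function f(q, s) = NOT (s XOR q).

q | s | Output
--------------
0 | 0 | 1
0 | 1 | 0
1 | 0 | 0
1 | 1 | 1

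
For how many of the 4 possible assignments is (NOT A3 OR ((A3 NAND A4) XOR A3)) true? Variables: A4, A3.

Satisfying assignments: (0,0), (1,0), (1,1)
Count: 3 out of 4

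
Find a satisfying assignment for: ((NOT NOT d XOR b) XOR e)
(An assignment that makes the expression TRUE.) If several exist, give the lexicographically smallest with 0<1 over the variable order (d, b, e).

d=0, b=0, e=1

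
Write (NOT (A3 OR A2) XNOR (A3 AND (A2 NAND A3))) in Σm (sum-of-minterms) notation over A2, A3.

Σm(2, 3) = (A2 AND NOT A3) OR (A2 AND A3)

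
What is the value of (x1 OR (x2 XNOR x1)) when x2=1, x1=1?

Substituting: (1 OR (1 XNOR 1))
= 1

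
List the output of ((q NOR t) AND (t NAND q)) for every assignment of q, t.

q | t | Output
--------------
0 | 0 | 1
0 | 1 | 0
1 | 0 | 0
1 | 1 | 0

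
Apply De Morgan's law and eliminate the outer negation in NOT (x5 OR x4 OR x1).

NOT x5 AND NOT x4 AND NOT x1
De Morgan's: NOT(OR of terms) = AND of negations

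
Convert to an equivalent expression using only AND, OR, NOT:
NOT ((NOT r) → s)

(NOT r) AND NOT s
(Negated implication: NOT(A → B) = A AND NOT B)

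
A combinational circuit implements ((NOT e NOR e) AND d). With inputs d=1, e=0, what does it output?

Substituting: ((NOT 0 NOR 0) AND 1)
= 0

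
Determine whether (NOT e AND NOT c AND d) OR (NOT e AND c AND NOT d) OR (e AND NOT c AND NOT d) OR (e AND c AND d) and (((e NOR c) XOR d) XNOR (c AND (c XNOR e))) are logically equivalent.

Yes, they are equivalent — the two output columns agree on all 8 assignments:
e | c | d | Expression 1 | Expression 2
---------------------------------------
0 | 0 | 0 | 0 | 0
0 | 0 | 1 | 1 | 1
0 | 1 | 0 | 1 | 1
0 | 1 | 1 | 0 | 0
1 | 0 | 0 | 1 | 1
1 | 0 | 1 | 0 | 0
1 | 1 | 0 | 0 | 0
1 | 1 | 1 | 1 | 1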